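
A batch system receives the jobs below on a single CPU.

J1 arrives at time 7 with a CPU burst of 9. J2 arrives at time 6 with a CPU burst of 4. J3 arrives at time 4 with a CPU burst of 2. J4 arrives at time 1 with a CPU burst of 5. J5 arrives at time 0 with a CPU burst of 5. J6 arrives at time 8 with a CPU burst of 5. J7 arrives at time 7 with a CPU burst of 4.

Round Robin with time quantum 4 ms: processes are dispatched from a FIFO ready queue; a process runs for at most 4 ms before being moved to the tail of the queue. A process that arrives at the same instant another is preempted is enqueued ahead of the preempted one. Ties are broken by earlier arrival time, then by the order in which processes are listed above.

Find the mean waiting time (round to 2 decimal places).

Timeline: | J5 0-4 | J4 4-8 | J3 8-10 | J5 10-11 | J2 11-15 | J1 15-19 | J7 19-23 | J6 23-27 | J4 27-28 | J1 28-32 | J6 32-33 | J1 33-34 |
Completion: J1=34  J2=15  J3=10  J4=28  J5=11  J6=33  J7=23
Turnaround (C−A): J1=27  J2=9  J3=6  J4=27  J5=11  J6=25  J7=16
Waiting times: J1=18, J2=5, J3=4, J4=22, J5=6, J6=20, J7=12
Average waiting = (18+5+4+22+6+20+12) / 7 = 87/7 = 12.43

12.43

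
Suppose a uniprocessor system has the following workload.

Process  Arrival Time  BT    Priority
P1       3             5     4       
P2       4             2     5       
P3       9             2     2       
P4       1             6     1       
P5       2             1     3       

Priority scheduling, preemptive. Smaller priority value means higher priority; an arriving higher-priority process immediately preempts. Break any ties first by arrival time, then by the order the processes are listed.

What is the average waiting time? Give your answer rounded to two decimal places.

4.60

Timeline: | idle 0-1 | P4 1-7 | P5 7-8 | P1 8-9 | P3 9-11 | P1 11-15 | P2 15-17 |
Completion: P1=15  P2=17  P3=11  P4=7  P5=8
Turnaround (C−A): P1=12  P2=13  P3=2  P4=6  P5=6
Waiting times: P1=7, P2=11, P3=0, P4=0, P5=5
Average waiting = (7+11+0+0+5) / 5 = 23/5 = 4.60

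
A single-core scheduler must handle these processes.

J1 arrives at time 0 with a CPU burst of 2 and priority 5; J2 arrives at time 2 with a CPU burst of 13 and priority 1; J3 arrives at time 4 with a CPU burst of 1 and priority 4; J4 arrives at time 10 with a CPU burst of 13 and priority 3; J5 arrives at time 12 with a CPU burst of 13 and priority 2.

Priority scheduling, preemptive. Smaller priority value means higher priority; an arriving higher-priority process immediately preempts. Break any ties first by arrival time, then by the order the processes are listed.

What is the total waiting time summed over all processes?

58

Timeline: | J1 0-2 | J2 2-15 | J5 15-28 | J4 28-41 | J3 41-42 |
Completion: J1=2  J2=15  J3=42  J4=41  J5=28
Turnaround (C−A): J1=2  J2=13  J3=38  J4=31  J5=16
Waiting = turnaround − burst: J1=0, J2=0, J3=37, J4=18, J5=3
Total waiting = 0 + 0 + 37 + 18 + 3 = 58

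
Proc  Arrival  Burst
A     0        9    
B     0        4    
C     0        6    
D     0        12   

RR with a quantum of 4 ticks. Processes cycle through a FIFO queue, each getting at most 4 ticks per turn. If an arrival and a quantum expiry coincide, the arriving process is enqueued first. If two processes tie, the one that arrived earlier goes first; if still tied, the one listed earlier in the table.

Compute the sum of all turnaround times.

88

Gantt: | A 0-4 | B 4-8 | C 8-12 | D 12-16 | A 16-20 | C 20-22 | D 22-26 | A 26-27 | D 27-31 |
Completion: A=27  B=8  C=22  D=31
Turnaround = completion − arrival: A=27, B=8, C=22, D=31
Total turnaround = 27 + 8 + 22 + 31 = 88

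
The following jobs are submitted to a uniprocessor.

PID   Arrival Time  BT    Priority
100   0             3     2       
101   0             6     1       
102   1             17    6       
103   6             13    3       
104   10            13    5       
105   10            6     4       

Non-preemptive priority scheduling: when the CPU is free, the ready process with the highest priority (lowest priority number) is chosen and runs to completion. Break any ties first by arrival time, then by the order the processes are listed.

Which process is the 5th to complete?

Gantt: | 101 0-6 | 100 6-9 | 103 9-22 | 105 22-28 | 104 28-41 | 102 41-58 |
Completion: 100=9  101=6  102=58  103=22  104=41  105=28
Finish order: 101 → 100 → 103 → 105 → 104 → 102

104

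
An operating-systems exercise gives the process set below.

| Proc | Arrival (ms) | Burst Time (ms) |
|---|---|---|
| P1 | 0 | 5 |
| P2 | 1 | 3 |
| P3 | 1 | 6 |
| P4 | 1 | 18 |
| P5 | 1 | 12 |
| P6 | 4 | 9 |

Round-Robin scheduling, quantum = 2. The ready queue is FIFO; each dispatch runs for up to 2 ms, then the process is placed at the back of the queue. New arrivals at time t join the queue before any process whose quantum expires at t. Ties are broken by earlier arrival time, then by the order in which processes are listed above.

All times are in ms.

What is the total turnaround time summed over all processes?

Gantt: | P1 0-2 | P2 2-4 | P3 4-6 | P4 6-8 | P5 8-10 | P1 10-12 | P6 12-14 | P2 14-15 | P3 15-17 | P4 17-19 | P5 19-21 | P1 21-22 | P6 22-24 | P3 24-26 | P4 26-28 | P5 28-30 | P6 30-32 | P4 32-34 | P5 34-36 | P6 36-38 | P4 38-40 | P5 40-42 | P6 42-43 | P4 43-45 | P5 45-47 | P4 47-53 |
Completion: P1=22  P2=15  P3=26  P4=53  P5=47  P6=43
Turnaround = completion − arrival: P1=22, P2=14, P3=25, P4=52, P5=46, P6=39
Total turnaround = 22 + 14 + 25 + 52 + 46 + 39 = 198

198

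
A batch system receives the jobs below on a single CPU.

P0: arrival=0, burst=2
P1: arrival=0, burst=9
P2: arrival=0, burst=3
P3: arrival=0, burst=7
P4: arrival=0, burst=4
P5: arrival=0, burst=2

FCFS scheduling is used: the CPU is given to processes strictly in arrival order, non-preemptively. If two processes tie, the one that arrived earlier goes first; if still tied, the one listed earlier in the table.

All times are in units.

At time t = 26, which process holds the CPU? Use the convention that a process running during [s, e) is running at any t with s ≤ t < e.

Schedule: | P0 0-2 | P1 2-11 | P2 11-14 | P3 14-21 | P4 21-25 | P5 25-27 |
Completion: P0=2  P1=11  P2=14  P3=21  P4=25  P5=27
Turnaround (C−A): P0=2  P1=11  P2=14  P3=21  P4=25  P5=27

P5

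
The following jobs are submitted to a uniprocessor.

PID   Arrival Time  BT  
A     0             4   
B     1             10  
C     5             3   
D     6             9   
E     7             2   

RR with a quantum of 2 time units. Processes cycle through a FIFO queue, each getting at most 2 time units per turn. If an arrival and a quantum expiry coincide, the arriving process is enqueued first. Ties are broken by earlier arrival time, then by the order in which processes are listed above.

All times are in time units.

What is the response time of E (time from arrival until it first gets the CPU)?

5

Gantt: | A 0-2 | B 2-4 | A 4-6 | B 6-8 | C 8-10 | D 10-12 | E 12-14 | B 14-16 | C 16-17 | D 17-19 | B 19-21 | D 21-23 | B 23-25 | D 25-28 |
Completion: A=6  B=25  C=17  D=28  E=14
Response(E) = first start − arrival = 12 − 7 = 5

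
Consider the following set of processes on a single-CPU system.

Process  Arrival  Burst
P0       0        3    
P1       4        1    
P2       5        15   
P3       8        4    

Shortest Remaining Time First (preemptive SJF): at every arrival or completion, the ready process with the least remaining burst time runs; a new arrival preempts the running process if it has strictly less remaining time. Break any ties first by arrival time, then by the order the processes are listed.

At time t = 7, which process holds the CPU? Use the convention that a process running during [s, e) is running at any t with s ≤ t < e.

Timeline: | P0 0-3 | idle 3-4 | P1 4-5 | P2 5-8 | P3 8-12 | P2 12-24 |
Completion: P0=3  P1=5  P2=24  P3=12

P2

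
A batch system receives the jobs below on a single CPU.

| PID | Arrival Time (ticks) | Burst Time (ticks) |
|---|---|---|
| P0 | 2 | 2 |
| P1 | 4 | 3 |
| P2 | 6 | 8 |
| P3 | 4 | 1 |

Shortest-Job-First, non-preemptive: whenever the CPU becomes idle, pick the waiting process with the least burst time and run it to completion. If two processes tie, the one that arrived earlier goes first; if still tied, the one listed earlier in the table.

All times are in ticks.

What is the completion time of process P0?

Gantt: | idle 0-2 | P0 2-4 | P3 4-5 | P1 5-8 | P2 8-16 |
Completion: P0=4  P1=8  P2=16  P3=5
Turnaround (C−A): P0=2  P1=4  P2=10  P3=1

4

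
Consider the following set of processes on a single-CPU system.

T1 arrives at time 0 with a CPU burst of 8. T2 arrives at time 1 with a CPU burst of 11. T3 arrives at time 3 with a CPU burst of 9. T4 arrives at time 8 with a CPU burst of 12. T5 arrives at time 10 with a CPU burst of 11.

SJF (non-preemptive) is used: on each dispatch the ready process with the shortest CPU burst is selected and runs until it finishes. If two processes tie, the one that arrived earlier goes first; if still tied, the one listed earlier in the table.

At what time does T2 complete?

28

Gantt: | T1 0-8 | T3 8-17 | T2 17-28 | T5 28-39 | T4 39-51 |
Completion: T1=8  T2=28  T3=17  T4=51  T5=39
Turnaround (C−A): T1=8  T2=27  T3=14  T4=43  T5=29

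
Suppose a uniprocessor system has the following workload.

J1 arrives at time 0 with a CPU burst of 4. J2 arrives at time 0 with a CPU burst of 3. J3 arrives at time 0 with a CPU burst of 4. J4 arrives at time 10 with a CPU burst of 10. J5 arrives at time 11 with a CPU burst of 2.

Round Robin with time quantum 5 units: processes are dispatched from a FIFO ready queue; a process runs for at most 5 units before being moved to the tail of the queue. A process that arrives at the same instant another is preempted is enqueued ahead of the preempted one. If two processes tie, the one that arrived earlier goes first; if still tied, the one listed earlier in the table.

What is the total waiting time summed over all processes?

19

Timeline: | J1 0-4 | J2 4-7 | J3 7-11 | J4 11-16 | J5 16-18 | J4 18-23 |
Completion: J1=4  J2=7  J3=11  J4=23  J5=18
Turnaround (C−A): J1=4  J2=7  J3=11  J4=13  J5=7
Waiting = turnaround − burst: J1=0, J2=4, J3=7, J4=3, J5=5
Total waiting = 0 + 4 + 7 + 3 + 5 = 19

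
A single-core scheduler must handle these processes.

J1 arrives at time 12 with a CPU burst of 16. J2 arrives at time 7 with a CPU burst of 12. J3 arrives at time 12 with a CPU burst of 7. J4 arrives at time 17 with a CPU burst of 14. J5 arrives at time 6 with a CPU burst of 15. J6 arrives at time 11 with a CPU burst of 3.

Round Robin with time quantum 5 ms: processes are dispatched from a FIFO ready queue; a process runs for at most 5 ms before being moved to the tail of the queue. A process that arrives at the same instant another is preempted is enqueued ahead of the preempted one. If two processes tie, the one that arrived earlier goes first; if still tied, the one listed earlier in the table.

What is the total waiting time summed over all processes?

Timeline: | idle 0-6 | J5 6-11 | J2 11-16 | J6 16-19 | J5 19-24 | J1 24-29 | J3 29-34 | J2 34-39 | J4 39-44 | J5 44-49 | J1 49-54 | J3 54-56 | J2 56-58 | J4 58-63 | J1 63-68 | J4 68-72 | J1 72-73 |
Completion: J1=73  J2=58  J3=56  J4=72  J5=49  J6=19
Turnaround (C−A): J1=61  J2=51  J3=44  J4=55  J5=43  J6=8
Waiting = turnaround − burst: J1=45, J2=39, J3=37, J4=41, J5=28, J6=5
Total waiting = 45 + 39 + 37 + 41 + 28 + 5 = 195

195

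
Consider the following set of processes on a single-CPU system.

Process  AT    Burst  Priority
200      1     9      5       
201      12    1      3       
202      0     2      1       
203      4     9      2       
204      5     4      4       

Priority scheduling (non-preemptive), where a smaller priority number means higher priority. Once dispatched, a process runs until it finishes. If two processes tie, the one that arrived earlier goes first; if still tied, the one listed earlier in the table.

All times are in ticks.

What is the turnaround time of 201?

9

Gantt: | 202 0-2 | 200 2-11 | 203 11-20 | 201 20-21 | 204 21-25 |
Completion: 200=11  201=21  202=2  203=20  204=25
Turnaround(201) = completion − arrival = 21 − 12 = 9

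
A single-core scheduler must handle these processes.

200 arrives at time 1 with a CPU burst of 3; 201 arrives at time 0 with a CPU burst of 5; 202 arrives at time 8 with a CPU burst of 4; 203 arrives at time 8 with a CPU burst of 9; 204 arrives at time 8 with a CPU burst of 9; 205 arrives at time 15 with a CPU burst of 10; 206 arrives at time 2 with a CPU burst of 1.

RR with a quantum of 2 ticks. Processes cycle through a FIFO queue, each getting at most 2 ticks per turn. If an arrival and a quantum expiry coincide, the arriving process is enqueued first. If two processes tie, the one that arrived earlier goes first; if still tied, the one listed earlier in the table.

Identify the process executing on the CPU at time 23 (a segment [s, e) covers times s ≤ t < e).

203

Schedule: | 201 0-2 | 200 2-4 | 206 4-5 | 201 5-7 | 200 7-8 | 201 8-9 | 202 9-11 | 203 11-13 | 204 13-15 | 202 15-17 | 203 17-19 | 205 19-21 | 204 21-23 | 203 23-25 | 205 25-27 | 204 27-29 | 203 29-31 | 205 31-33 | 204 33-35 | 203 35-36 | 205 36-38 | 204 38-39 | 205 39-41 |
Completion: 200=8  201=9  202=17  203=36  204=39  205=41  206=5
Turnaround (C−A): 200=7  201=9  202=9  203=28  204=31  205=26  206=3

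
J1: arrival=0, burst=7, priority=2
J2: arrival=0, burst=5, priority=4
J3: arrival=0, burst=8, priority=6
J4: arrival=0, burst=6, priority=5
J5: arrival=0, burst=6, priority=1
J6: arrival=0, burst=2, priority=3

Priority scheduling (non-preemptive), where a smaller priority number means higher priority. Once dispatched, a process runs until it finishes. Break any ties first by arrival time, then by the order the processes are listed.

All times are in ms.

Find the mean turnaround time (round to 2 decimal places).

19.00

Timeline: | J5 0-6 | J1 6-13 | J6 13-15 | J2 15-20 | J4 20-26 | J3 26-34 |
Completion: J1=13  J2=20  J3=34  J4=26  J5=6  J6=15
Turnaround (C−A): J1=13  J2=20  J3=34  J4=26  J5=6  J6=15
Turnaround times: J1=13, J2=20, J3=34, J4=26, J5=6, J6=15
Average turnaround = (13+20+34+26+6+15) / 6 = 114/6 = 19.00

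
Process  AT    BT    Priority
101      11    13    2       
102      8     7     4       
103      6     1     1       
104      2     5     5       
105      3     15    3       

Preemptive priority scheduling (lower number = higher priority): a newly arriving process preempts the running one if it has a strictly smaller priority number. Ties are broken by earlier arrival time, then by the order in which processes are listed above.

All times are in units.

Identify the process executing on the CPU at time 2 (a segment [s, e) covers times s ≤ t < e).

Schedule: | idle 0-2 | 104 2-3 | 105 3-6 | 103 6-7 | 105 7-11 | 101 11-24 | 105 24-32 | 102 32-39 | 104 39-43 |
Completion: 101=24  102=39  103=7  104=43  105=32

104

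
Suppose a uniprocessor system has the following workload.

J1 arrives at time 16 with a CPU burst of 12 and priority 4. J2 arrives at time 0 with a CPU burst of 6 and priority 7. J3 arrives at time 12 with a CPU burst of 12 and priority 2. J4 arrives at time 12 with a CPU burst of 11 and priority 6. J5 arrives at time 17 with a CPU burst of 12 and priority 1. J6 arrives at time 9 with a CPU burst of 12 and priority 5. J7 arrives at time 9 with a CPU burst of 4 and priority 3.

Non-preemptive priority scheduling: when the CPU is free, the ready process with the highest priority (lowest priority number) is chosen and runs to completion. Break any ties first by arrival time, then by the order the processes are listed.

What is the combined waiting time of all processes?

Gantt: | J2 0-6 | idle 6-9 | J7 9-13 | J3 13-25 | J5 25-37 | J1 37-49 | J6 49-61 | J4 61-72 |
Completion: J1=49  J2=6  J3=25  J4=72  J5=37  J6=61  J7=13
Turnaround (C−A): J1=33  J2=6  J3=13  J4=60  J5=20  J6=52  J7=4
Waiting = turnaround − burst: J1=21, J2=0, J3=1, J4=49, J5=8, J6=40, J7=0
Total waiting = 21 + 0 + 1 + 49 + 8 + 40 + 0 = 119

119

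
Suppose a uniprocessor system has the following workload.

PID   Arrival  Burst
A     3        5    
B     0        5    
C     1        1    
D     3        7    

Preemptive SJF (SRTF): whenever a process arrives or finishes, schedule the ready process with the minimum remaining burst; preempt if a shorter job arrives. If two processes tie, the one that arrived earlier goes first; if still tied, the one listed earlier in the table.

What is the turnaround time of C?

1

Gantt: | B 0-1 | C 1-2 | B 2-6 | A 6-11 | D 11-18 |
Completion: A=11  B=6  C=2  D=18
Turnaround(C) = completion − arrival = 2 − 1 = 1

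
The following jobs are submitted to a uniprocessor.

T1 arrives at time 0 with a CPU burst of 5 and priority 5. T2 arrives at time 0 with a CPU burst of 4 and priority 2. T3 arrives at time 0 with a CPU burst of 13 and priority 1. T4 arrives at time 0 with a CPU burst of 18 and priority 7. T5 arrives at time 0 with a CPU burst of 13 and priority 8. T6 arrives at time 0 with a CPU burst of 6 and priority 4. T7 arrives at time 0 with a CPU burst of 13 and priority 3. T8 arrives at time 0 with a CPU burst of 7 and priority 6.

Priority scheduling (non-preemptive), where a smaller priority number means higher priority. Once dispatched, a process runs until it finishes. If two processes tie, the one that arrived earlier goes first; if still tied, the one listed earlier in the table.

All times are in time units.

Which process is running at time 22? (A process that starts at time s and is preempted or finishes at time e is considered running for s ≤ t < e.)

T7

Timeline: | T3 0-13 | T2 13-17 | T7 17-30 | T6 30-36 | T1 36-41 | T8 41-48 | T4 48-66 | T5 66-79 |
Completion: T1=41  T2=17  T3=13  T4=66  T5=79  T6=36  T7=30  T8=48
Turnaround (C−A): T1=41  T2=17  T3=13  T4=66  T5=79  T6=36  T7=30  T8=48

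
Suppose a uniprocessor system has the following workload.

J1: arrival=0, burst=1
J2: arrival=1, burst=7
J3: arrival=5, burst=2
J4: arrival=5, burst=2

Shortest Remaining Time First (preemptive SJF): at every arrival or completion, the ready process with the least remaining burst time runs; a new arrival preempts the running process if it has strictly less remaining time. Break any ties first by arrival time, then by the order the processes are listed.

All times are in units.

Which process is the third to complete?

J4

Schedule: | J1 0-1 | J2 1-5 | J3 5-7 | J4 7-9 | J2 9-12 |
Completion: J1=1  J2=12  J3=7  J4=9
Turnaround (C−A): J1=1  J2=11  J3=2  J4=4
Finish order: J1 → J3 → J4 → J2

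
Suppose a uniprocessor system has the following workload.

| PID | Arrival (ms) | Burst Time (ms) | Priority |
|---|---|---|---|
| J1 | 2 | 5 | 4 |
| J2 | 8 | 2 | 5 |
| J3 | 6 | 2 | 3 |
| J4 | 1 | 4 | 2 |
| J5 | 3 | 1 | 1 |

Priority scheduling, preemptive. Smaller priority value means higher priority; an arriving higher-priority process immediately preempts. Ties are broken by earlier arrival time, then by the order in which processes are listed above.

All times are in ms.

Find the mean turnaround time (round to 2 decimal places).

5.20

Gantt: | idle 0-1 | J4 1-3 | J5 3-4 | J4 4-6 | J3 6-8 | J1 8-13 | J2 13-15 |
Completion: J1=13  J2=15  J3=8  J4=6  J5=4
Turnaround times: J1=11, J2=7, J3=2, J4=5, J5=1
Average turnaround = (11+7+2+5+1) / 5 = 26/5 = 5.20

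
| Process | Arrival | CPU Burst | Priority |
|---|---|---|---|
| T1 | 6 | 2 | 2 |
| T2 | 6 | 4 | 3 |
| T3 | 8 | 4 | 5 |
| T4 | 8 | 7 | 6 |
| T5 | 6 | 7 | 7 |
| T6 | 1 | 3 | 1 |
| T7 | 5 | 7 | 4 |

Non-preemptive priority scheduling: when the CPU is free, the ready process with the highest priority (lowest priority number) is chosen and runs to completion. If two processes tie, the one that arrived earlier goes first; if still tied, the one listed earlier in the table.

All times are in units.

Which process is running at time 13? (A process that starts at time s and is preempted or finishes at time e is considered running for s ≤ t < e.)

Schedule: | idle 0-1 | T6 1-4 | idle 4-5 | T7 5-12 | T1 12-14 | T2 14-18 | T3 18-22 | T4 22-29 | T5 29-36 |
Completion: T1=14  T2=18  T3=22  T4=29  T5=36  T6=4  T7=12
Turnaround (C−A): T1=8  T2=12  T3=14  T4=21  T5=30  T6=3  T7=7

T1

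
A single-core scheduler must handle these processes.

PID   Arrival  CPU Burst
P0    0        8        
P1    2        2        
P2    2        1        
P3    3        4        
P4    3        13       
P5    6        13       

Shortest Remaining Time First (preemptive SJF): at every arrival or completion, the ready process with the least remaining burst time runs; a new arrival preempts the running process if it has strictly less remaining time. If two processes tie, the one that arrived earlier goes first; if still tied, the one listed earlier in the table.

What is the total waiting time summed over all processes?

Gantt: | P0 0-2 | P2 2-3 | P1 3-5 | P3 5-9 | P0 9-15 | P4 15-28 | P5 28-41 |
Completion: P0=15  P1=5  P2=3  P3=9  P4=28  P5=41
Turnaround (C−A): P0=15  P1=3  P2=1  P3=6  P4=25  P5=35
Waiting = turnaround − burst: P0=7, P1=1, P2=0, P3=2, P4=12, P5=22
Total waiting = 7 + 1 + 0 + 2 + 12 + 22 = 44

44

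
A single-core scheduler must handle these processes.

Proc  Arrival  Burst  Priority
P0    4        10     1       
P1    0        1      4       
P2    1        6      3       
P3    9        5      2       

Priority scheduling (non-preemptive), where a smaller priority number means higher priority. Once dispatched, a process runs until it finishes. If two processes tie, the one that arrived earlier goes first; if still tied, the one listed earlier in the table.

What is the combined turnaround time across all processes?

33

Schedule: | P1 0-1 | P2 1-7 | P0 7-17 | P3 17-22 |
Completion: P0=17  P1=1  P2=7  P3=22
Turnaround = completion − arrival: P0=13, P1=1, P2=6, P3=13
Total turnaround = 13 + 1 + 6 + 13 = 33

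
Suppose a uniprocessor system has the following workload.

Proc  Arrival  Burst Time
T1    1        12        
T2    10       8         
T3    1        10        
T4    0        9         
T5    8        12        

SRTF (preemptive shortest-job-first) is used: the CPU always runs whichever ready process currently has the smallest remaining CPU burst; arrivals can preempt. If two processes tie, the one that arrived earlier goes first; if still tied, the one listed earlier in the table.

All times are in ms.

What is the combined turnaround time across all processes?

124

Schedule: | T4 0-9 | T3 9-10 | T2 10-18 | T3 18-27 | T1 27-39 | T5 39-51 |
Completion: T1=39  T2=18  T3=27  T4=9  T5=51
Turnaround = completion − arrival: T1=38, T2=8, T3=26, T4=9, T5=43
Total turnaround = 38 + 8 + 26 + 9 + 43 = 124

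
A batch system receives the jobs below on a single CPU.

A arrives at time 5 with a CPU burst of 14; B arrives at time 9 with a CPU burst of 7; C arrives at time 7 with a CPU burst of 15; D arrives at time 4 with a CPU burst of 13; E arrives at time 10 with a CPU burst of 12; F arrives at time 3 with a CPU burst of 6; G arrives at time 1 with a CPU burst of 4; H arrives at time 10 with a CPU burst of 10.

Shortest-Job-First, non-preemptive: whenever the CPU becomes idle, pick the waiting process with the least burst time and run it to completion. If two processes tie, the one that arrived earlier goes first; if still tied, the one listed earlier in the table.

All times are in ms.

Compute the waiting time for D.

Schedule: | idle 0-1 | G 1-5 | F 5-11 | B 11-18 | H 18-28 | E 28-40 | D 40-53 | A 53-67 | C 67-82 |
Completion: A=67  B=18  C=82  D=53  E=40  F=11  G=5  H=28
Turnaround (C−A): A=62  B=9  C=75  D=49  E=30  F=8  G=4  H=18
Waiting(D) = turnaround − burst = 49 − 13 = 36

36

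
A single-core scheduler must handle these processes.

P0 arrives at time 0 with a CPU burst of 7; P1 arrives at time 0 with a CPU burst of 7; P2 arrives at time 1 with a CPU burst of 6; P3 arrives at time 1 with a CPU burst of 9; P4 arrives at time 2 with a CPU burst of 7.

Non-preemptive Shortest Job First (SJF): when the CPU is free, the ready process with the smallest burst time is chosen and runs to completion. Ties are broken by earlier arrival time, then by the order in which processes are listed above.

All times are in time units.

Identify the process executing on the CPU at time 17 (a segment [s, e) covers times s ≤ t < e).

P1

Schedule: | P0 0-7 | P2 7-13 | P1 13-20 | P4 20-27 | P3 27-36 |
Completion: P0=7  P1=20  P2=13  P3=36  P4=27
Turnaround (C−A): P0=7  P1=20  P2=12  P3=35  P4=25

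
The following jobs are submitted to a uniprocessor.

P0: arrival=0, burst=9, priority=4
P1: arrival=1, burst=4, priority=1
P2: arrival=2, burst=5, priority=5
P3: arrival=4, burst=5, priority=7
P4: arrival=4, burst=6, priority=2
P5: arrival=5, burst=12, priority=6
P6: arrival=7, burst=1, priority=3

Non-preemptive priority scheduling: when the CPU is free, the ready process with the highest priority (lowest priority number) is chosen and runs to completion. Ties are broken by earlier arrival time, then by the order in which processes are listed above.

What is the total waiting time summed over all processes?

100

Timeline: | P0 0-9 | P1 9-13 | P4 13-19 | P6 19-20 | P2 20-25 | P5 25-37 | P3 37-42 |
Completion: P0=9  P1=13  P2=25  P3=42  P4=19  P5=37  P6=20
Turnaround (C−A): P0=9  P1=12  P2=23  P3=38  P4=15  P5=32  P6=13
Waiting = turnaround − burst: P0=0, P1=8, P2=18, P3=33, P4=9, P5=20, P6=12
Total waiting = 0 + 8 + 18 + 33 + 9 + 20 + 12 = 100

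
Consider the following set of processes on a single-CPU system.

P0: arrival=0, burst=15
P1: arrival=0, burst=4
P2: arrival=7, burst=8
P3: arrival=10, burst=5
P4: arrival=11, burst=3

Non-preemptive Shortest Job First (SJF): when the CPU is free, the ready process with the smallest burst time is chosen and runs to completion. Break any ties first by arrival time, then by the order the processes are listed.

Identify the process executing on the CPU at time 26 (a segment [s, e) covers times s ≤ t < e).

Schedule: | P1 0-4 | P0 4-19 | P4 19-22 | P3 22-27 | P2 27-35 |
Completion: P0=19  P1=4  P2=35  P3=27  P4=22
Turnaround (C−A): P0=19  P1=4  P2=28  P3=17  P4=11

P3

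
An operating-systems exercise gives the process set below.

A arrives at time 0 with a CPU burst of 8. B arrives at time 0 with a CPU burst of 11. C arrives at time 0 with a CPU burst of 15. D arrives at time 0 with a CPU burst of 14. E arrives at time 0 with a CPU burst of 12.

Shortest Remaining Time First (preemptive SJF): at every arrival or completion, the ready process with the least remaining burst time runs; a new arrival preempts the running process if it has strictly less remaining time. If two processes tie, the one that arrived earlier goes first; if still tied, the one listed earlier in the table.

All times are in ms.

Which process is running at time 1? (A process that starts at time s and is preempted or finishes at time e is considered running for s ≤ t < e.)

A

Schedule: | A 0-8 | B 8-19 | E 19-31 | D 31-45 | C 45-60 |
Completion: A=8  B=19  C=60  D=45  E=31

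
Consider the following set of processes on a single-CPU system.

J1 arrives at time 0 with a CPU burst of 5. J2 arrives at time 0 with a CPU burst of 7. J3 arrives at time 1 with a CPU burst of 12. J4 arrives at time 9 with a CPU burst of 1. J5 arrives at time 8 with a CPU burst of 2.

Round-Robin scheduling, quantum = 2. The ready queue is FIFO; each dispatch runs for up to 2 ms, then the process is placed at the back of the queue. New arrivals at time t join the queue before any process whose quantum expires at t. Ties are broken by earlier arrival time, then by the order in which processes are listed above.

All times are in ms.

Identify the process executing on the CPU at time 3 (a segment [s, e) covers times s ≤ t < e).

J2

Gantt: | J1 0-2 | J2 2-4 | J3 4-6 | J1 6-8 | J2 8-10 | J3 10-12 | J5 12-14 | J1 14-15 | J4 15-16 | J2 16-18 | J3 18-20 | J2 20-21 | J3 21-27 |
Completion: J1=15  J2=21  J3=27  J4=16  J5=14
Turnaround (C−A): J1=15  J2=21  J3=26  J4=7  J5=6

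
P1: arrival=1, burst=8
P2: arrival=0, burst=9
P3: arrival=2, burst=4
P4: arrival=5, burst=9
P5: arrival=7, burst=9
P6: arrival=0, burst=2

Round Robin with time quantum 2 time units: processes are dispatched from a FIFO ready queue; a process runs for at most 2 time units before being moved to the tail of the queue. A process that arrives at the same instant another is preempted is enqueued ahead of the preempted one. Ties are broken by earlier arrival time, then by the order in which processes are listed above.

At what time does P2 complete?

Schedule: | P2 0-2 | P6 2-4 | P1 4-6 | P3 6-8 | P2 8-10 | P4 10-12 | P1 12-14 | P5 14-16 | P3 16-18 | P2 18-20 | P4 20-22 | P1 22-24 | P5 24-26 | P2 26-28 | P4 28-30 | P1 30-32 | P5 32-34 | P2 34-35 | P4 35-37 | P5 37-39 | P4 39-40 | P5 40-41 |
Completion: P1=32  P2=35  P3=18  P4=40  P5=41  P6=4

35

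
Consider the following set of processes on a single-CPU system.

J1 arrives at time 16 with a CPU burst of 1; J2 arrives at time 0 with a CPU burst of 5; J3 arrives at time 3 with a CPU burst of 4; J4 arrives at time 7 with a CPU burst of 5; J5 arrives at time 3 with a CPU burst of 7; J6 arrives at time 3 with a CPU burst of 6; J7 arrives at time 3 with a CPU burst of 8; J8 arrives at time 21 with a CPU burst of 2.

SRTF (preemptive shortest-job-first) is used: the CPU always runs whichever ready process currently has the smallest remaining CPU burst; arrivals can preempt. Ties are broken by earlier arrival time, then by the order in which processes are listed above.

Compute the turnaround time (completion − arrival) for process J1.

1

Schedule: | J2 0-5 | J3 5-9 | J4 9-14 | J6 14-16 | J1 16-17 | J6 17-21 | J8 21-23 | J5 23-30 | J7 30-38 |
Completion: J1=17  J2=5  J3=9  J4=14  J5=30  J6=21  J7=38  J8=23
Turnaround (C−A): J1=1  J2=5  J3=6  J4=7  J5=27  J6=18  J7=35  J8=2
Turnaround(J1) = completion − arrival = 17 − 16 = 1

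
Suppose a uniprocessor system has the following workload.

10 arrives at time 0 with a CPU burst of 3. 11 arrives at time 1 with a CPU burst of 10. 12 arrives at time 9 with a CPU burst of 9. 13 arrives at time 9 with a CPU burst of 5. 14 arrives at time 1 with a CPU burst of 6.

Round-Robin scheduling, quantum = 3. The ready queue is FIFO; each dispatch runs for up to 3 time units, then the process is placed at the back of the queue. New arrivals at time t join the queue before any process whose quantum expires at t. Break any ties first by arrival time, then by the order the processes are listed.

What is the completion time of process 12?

33

Schedule: | 10 0-3 | 11 3-6 | 14 6-9 | 11 9-12 | 12 12-15 | 13 15-18 | 14 18-21 | 11 21-24 | 12 24-27 | 13 27-29 | 11 29-30 | 12 30-33 |
Completion: 10=3  11=30  12=33  13=29  14=21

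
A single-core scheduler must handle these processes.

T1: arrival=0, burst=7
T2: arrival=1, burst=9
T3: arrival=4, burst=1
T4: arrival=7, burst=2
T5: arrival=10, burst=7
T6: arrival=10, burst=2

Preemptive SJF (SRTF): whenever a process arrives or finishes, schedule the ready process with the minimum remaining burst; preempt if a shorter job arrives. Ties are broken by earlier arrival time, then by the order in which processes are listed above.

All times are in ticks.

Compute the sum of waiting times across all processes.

Timeline: | T1 0-4 | T3 4-5 | T1 5-8 | T4 8-10 | T6 10-12 | T5 12-19 | T2 19-28 |
Completion: T1=8  T2=28  T3=5  T4=10  T5=19  T6=12
Waiting = turnaround − burst: T1=1, T2=18, T3=0, T4=1, T5=2, T6=0
Total waiting = 1 + 18 + 0 + 1 + 2 + 0 = 22

22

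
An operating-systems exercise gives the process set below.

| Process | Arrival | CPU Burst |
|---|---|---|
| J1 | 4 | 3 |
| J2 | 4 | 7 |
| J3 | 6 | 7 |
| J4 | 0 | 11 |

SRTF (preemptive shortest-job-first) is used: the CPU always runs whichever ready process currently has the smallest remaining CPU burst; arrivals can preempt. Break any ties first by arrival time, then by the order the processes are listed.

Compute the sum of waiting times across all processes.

28

Schedule: | J4 0-4 | J1 4-7 | J4 7-14 | J2 14-21 | J3 21-28 |
Completion: J1=7  J2=21  J3=28  J4=14
Waiting = turnaround − burst: J1=0, J2=10, J3=15, J4=3
Total waiting = 0 + 10 + 15 + 3 = 28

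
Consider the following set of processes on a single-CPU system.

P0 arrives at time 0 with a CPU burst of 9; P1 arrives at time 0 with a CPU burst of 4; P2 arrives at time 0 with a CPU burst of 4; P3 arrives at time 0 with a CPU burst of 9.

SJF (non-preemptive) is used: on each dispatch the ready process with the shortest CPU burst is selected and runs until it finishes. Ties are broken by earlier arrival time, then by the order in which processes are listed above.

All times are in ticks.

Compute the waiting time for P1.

0

Schedule: | P1 0-4 | P2 4-8 | P0 8-17 | P3 17-26 |
Completion: P0=17  P1=4  P2=8  P3=26
Turnaround (C−A): P0=17  P1=4  P2=8  P3=26
Waiting(P1) = turnaround − burst = 4 − 4 = 0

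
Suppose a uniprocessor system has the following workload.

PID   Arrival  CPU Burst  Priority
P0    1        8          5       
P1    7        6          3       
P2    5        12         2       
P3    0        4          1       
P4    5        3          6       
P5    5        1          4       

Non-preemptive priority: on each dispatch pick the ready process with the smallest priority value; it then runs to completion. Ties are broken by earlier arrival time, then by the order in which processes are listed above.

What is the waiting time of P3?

Timeline: | P3 0-4 | P0 4-12 | P2 12-24 | P1 24-30 | P5 30-31 | P4 31-34 |
Completion: P0=12  P1=30  P2=24  P3=4  P4=34  P5=31
Waiting(P3) = turnaround − burst = 4 − 4 = 0

0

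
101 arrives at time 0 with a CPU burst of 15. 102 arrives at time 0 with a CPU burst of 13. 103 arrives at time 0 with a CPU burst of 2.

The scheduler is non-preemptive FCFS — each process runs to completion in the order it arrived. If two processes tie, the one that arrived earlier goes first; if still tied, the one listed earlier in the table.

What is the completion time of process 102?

Gantt: | 101 0-15 | 102 15-28 | 103 28-30 |
Completion: 101=15  102=28  103=30

28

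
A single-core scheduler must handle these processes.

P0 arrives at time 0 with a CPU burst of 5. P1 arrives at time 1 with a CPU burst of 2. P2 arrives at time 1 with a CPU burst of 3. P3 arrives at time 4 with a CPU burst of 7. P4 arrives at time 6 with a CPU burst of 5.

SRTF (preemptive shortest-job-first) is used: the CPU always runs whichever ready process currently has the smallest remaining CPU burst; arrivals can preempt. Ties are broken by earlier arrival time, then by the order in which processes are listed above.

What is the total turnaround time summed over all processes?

44

Gantt: | P0 0-1 | P1 1-3 | P2 3-6 | P0 6-10 | P4 10-15 | P3 15-22 |
Completion: P0=10  P1=3  P2=6  P3=22  P4=15
Turnaround = completion − arrival: P0=10, P1=2, P2=5, P3=18, P4=9
Total turnaround = 10 + 2 + 5 + 18 + 9 = 44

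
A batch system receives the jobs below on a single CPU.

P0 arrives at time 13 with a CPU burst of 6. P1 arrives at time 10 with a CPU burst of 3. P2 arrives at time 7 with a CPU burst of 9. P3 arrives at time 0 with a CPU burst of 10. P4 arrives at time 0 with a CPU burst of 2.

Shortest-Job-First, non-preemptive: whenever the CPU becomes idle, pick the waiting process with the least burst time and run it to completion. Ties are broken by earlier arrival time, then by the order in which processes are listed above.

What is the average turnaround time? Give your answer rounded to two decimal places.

Schedule: | P4 0-2 | P3 2-12 | P1 12-15 | P0 15-21 | P2 21-30 |
Completion: P0=21  P1=15  P2=30  P3=12  P4=2
Turnaround (C−A): P0=8  P1=5  P2=23  P3=12  P4=2
Turnaround times: P0=8, P1=5, P2=23, P3=12, P4=2
Average turnaround = (8+5+23+12+2) / 5 = 50/5 = 10.00

10.00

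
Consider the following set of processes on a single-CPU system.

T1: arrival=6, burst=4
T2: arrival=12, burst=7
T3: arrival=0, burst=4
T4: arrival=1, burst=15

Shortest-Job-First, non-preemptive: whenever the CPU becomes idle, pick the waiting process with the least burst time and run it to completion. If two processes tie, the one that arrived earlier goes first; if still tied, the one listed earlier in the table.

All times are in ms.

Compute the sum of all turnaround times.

Timeline: | T3 0-4 | T4 4-19 | T1 19-23 | T2 23-30 |
Completion: T1=23  T2=30  T3=4  T4=19
Turnaround (C−A): T1=17  T2=18  T3=4  T4=18
Turnaround = completion − arrival: T1=17, T2=18, T3=4, T4=18
Total turnaround = 17 + 18 + 4 + 18 = 57

57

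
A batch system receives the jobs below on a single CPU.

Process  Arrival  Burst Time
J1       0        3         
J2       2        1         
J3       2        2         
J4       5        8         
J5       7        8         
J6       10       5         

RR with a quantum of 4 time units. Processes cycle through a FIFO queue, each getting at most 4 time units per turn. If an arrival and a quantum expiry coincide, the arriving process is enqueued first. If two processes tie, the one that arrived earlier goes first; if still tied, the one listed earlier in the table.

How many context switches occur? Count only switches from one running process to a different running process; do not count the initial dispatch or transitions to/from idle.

8

Gantt: | J1 0-3 | J2 3-4 | J3 4-6 | J4 6-10 | J5 10-14 | J6 14-18 | J4 18-22 | J5 22-26 | J6 26-27 |
Completion: J1=3  J2=4  J3=6  J4=22  J5=26  J6=27
Turnaround (C−A): J1=3  J2=2  J3=4  J4=17  J5=19  J6=17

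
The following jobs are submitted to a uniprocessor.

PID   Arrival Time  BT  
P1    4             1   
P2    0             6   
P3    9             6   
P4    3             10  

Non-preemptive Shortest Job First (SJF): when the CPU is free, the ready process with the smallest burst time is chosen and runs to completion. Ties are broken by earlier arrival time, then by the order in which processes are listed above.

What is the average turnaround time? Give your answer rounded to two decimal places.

Schedule: | P2 0-6 | P1 6-7 | P4 7-17 | P3 17-23 |
Completion: P1=7  P2=6  P3=23  P4=17
Turnaround (C−A): P1=3  P2=6  P3=14  P4=14
Turnaround times: P1=3, P2=6, P3=14, P4=14
Average turnaround = (3+6+14+14) / 4 = 37/4 = 9.25

9.25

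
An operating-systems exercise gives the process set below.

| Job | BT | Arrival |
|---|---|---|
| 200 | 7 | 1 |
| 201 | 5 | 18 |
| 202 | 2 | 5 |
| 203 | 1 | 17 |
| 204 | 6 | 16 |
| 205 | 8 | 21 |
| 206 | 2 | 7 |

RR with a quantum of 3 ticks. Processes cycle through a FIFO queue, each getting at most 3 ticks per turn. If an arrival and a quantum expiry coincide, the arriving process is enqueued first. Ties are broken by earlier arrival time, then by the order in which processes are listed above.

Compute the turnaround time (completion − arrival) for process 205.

Schedule: | idle 0-1 | 200 1-7 | 202 7-9 | 206 9-11 | 200 11-12 | idle 12-16 | 204 16-19 | 203 19-20 | 201 20-23 | 204 23-26 | 205 26-29 | 201 29-31 | 205 31-36 |
Completion: 200=12  201=31  202=9  203=20  204=26  205=36  206=11
Turnaround(205) = completion − arrival = 36 − 21 = 15

15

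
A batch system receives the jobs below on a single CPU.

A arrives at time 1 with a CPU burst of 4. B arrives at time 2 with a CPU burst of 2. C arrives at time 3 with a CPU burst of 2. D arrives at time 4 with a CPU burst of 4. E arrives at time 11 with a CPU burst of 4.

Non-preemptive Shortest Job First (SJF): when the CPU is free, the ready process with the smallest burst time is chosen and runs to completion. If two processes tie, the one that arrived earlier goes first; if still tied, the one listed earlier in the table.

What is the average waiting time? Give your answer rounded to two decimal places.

2.80

Schedule: | idle 0-1 | A 1-5 | B 5-7 | C 7-9 | D 9-13 | E 13-17 |
Completion: A=5  B=7  C=9  D=13  E=17
Waiting times: A=0, B=3, C=4, D=5, E=2
Average waiting = (0+3+4+5+2) / 5 = 14/5 = 2.80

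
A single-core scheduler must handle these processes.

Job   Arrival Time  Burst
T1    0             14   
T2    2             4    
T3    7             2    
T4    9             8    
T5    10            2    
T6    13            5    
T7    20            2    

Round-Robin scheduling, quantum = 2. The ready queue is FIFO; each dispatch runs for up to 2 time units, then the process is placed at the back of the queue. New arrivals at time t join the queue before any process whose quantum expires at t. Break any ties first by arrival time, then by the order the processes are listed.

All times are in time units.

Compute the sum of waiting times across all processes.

69

Timeline: | T1 0-2 | T2 2-4 | T1 4-6 | T2 6-8 | T1 8-10 | T3 10-12 | T4 12-14 | T5 14-16 | T1 16-18 | T6 18-20 | T4 20-22 | T1 22-24 | T7 24-26 | T6 26-28 | T4 28-30 | T1 30-32 | T6 32-33 | T4 33-35 | T1 35-37 |
Completion: T1=37  T2=8  T3=12  T4=35  T5=16  T6=33  T7=26
Turnaround (C−A): T1=37  T2=6  T3=5  T4=26  T5=6  T6=20  T7=6
Waiting = turnaround − burst: T1=23, T2=2, T3=3, T4=18, T5=4, T6=15, T7=4
Total waiting = 23 + 2 + 3 + 18 + 4 + 15 + 4 = 69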